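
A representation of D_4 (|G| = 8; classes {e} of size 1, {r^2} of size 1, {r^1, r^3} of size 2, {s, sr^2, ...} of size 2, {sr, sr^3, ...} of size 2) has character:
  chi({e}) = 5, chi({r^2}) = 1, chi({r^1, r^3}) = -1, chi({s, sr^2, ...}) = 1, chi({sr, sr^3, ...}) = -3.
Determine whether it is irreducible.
Not irreducible (reducible): <chi, chi> = 6 > 1.

Reasoning: <chi, chi> = (1/|G|) sum_C |C| * |chi(C)|^2 = (1/8)[1*|5|^2 + 1*|1|^2 + 2*|-1|^2 + 2*|1|^2 + 2*|-3|^2]
  = (1/8)[(25) + (1) + (2) + (2) + (18)] = 48/8 = 6.
A character is irreducible iff <chi, chi> = 1, so this representation is reducible.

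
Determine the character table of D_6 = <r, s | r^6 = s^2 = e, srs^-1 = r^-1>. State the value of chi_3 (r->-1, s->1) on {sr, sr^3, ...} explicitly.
Conjugacy classes: {e} of size 1, {r^3} of size 1, {r^1, r^5} of size 2, {r^2, r^4} of size 2, {s, sr^2, ...} of size 3, {sr, sr^3, ...} of size 3.
Character table:
  irrep \ class              {e} (size 1)  {r^3} (size 1)  {r^1, r^5} (size 2)  {r^2, r^4} (size 2)  {s, sr^2, ...} (size 3)  {sr, sr^3, ...} (size 3)
  chi_1 (triv)               1             1               1                    1                    1                        1                       
  chi_2 (sign: r->1, s->-1)  1             1               1                    1                    -1                       -1                      
  chi_3 (r->-1, s->1)        1             -1              -1                   1                    1                        -1                      
  chi_4 (r->-1, s->-1)       1             -1              -1                   1                    -1                       1                       
  chi_5 (2d, j=1)            2             -2              1                    -1                   0                        0                       
  chi_6 (2d, j=2)            2             2               -1                   -1                   0                        0                       

Spot check: chi_3 (r->-1, s->1) on {sr, sr^3, ...} = -1.

Reasoning: D_6 has order 2*6 = 12 with 6 conjugacy classes, hence 6 irreducibles. Sum of squared dims 1 + 1 + 1 + 1 + 4 + 4 = 12 = |G|. Linear characters come from the abelianisation; the 2-dimensional irreps have character r^k -> 2*cos(2*pi*j*k/6), reflections -> 0.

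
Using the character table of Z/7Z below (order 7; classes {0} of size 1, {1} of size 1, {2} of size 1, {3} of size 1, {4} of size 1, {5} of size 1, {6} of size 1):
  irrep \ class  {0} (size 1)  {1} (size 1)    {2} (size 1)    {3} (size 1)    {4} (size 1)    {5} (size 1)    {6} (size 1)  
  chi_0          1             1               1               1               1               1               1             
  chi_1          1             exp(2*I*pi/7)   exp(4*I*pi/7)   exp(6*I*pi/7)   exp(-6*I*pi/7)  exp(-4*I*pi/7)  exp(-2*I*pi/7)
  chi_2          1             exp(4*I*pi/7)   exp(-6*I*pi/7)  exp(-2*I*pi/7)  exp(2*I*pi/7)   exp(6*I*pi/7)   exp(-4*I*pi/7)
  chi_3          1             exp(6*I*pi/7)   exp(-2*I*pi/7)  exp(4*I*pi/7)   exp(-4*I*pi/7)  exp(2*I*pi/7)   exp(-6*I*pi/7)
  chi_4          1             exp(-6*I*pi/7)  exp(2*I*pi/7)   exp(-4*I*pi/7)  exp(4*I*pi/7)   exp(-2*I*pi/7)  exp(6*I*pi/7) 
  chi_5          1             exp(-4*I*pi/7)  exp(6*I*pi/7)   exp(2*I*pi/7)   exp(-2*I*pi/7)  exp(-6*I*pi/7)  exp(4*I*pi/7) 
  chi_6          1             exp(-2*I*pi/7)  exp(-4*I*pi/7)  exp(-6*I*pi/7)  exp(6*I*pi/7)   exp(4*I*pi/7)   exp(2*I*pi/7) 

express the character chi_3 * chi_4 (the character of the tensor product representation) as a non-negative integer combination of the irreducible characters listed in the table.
chi_3 tensor chi_4 = chi_0 (all other irreducibles have multiplicity 0).

Reasoning: The character of a tensor product is the pointwise product (chi_3 * chi_4)(C) = chi_3(C) * chi_4(C):
  {0}: (1)*(1), {1}: (exp(6*I*pi/7))*(exp(-6*I*pi/7)), {2}: (exp(-2*I*pi/7))*(exp(2*I*pi/7)), {3}: (exp(4*I*pi/7))*(exp(-4*I*pi/7)), {4}: (exp(-4*I*pi/7))*(exp(4*I*pi/7)), {5}: (exp(2*I*pi/7))*(exp(-2*I*pi/7)), {6}: (exp(-6*I*pi/7))*(exp(6*I*pi/7))
so (chi_3 * chi_4) takes values
  {0} -> 1, {1} -> 1, {2} -> 1, {3} -> 1, {4} -> 1, {5} -> 1, {6} -> 1.
Now take the inner product of this character with each irreducible chi from the table, <chi_3*chi_4, chi> = (1/7) sum_C |C| (chi_3*chi_4)(C) conj(chi(C)):
  <chi_3*chi_4, chi_0> = (1/7)[1*(1)*conj(1) + 1*(1)*conj(1) + 1*(1)*conj(1) + 1*(1)*conj(1) + 1*(1)*conj(1) + 1*(1)*conj(1) + 1*(1)*conj(1)]
      = (1/7)[(1) + (1) + (1) + (1) + (1) + (1) + (1)] = 7/7 = 1
  <chi_3*chi_4, chi_1> = (1/7)[1*(1)*conj(1) + 1*(1)*conj(exp(2*I*pi/7)) + 1*(1)*conj(exp(4*I*pi/7)) + 1*(1)*conj(exp(6*I*pi/7)) + 1*(1)*conj(exp(-6*I*pi/7)) + 1*(1)*conj(exp(-4*I*pi/7)) + 1*(1)*conj(exp(-2*I*pi/7))]
      = (1/7)[(1) + (exp(-2*I*pi/7)) + (exp(-4*I*pi/7)) + (exp(-6*I*pi/7)) + (exp(6*I*pi/7)) + (exp(4*I*pi/7)) + (exp(2*I*pi/7))] = 0/7 = 0
  <chi_3*chi_4, chi_2> = (1/7)[1*(1)*conj(1) + 1*(1)*conj(exp(4*I*pi/7)) + 1*(1)*conj(exp(-6*I*pi/7)) + 1*(1)*conj(exp(-2*I*pi/7)) + 1*(1)*conj(exp(2*I*pi/7)) + 1*(1)*conj(exp(6*I*pi/7)) + 1*(1)*conj(exp(-4*I*pi/7))]
      = (1/7)[(1) + (exp(-4*I*pi/7)) + (exp(6*I*pi/7)) + (exp(2*I*pi/7)) + (exp(-2*I*pi/7)) + (exp(-6*I*pi/7)) + (exp(4*I*pi/7))] = 0/7 = 0
  <chi_3*chi_4, chi_3> = (1/7)[1*(1)*conj(1) + 1*(1)*conj(exp(6*I*pi/7)) + 1*(1)*conj(exp(-2*I*pi/7)) + 1*(1)*conj(exp(4*I*pi/7)) + 1*(1)*conj(exp(-4*I*pi/7)) + 1*(1)*conj(exp(2*I*pi/7)) + 1*(1)*conj(exp(-6*I*pi/7))]
      = (1/7)[(1) + (exp(-6*I*pi/7)) + (exp(2*I*pi/7)) + (exp(-4*I*pi/7)) + (exp(4*I*pi/7)) + (exp(-2*I*pi/7)) + (exp(6*I*pi/7))] = 0/7 = 0
  <chi_3*chi_4, chi_4> = (1/7)[1*(1)*conj(1) + 1*(1)*conj(exp(-6*I*pi/7)) + 1*(1)*conj(exp(2*I*pi/7)) + 1*(1)*conj(exp(-4*I*pi/7)) + 1*(1)*conj(exp(4*I*pi/7)) + 1*(1)*conj(exp(-2*I*pi/7)) + 1*(1)*conj(exp(6*I*pi/7))]
      = (1/7)[(1) + (exp(6*I*pi/7)) + (exp(-2*I*pi/7)) + (exp(4*I*pi/7)) + (exp(-4*I*pi/7)) + (exp(2*I*pi/7)) + (exp(-6*I*pi/7))] = 0/7 = 0
  <chi_3*chi_4, chi_5> = (1/7)[1*(1)*conj(1) + 1*(1)*conj(exp(-4*I*pi/7)) + 1*(1)*conj(exp(6*I*pi/7)) + 1*(1)*conj(exp(2*I*pi/7)) + 1*(1)*conj(exp(-2*I*pi/7)) + 1*(1)*conj(exp(-6*I*pi/7)) + 1*(1)*conj(exp(4*I*pi/7))]
      = (1/7)[(1) + (exp(4*I*pi/7)) + (exp(-6*I*pi/7)) + (exp(-2*I*pi/7)) + (exp(2*I*pi/7)) + (exp(6*I*pi/7)) + (exp(-4*I*pi/7))] = 0/7 = 0
  <chi_3*chi_4, chi_6> = (1/7)[1*(1)*conj(1) + 1*(1)*conj(exp(-2*I*pi/7)) + 1*(1)*conj(exp(-4*I*pi/7)) + 1*(1)*conj(exp(-6*I*pi/7)) + 1*(1)*conj(exp(6*I*pi/7)) + 1*(1)*conj(exp(4*I*pi/7)) + 1*(1)*conj(exp(2*I*pi/7))]
      = (1/7)[(1) + (exp(2*I*pi/7)) + (exp(4*I*pi/7)) + (exp(6*I*pi/7)) + (exp(-6*I*pi/7)) + (exp(-4*I*pi/7)) + (exp(-2*I*pi/7))] = 0/7 = 0
(Exp terms are combined using exp(i*s)*conj(exp(i*t)) = exp(i*(s-t)), and sums of them are collapsed using the identity that for every m > 1 the m distinct m-th roots of unity sum to 0, e.g. 1 + exp(2*I*pi/3) + exp(-2*I*pi/3) = 0.)
Hence the multiplicities are chi_0: 1. Dimension check: dim(chi_3)*dim(chi_4) = 1*1 = 1 and sum (mult * dim) = 1*1 = 1.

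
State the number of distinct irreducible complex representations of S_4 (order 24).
5

Solution. The number of irreducible complex representations of a finite group equals its number of conjugacy classes. Conjugacy classes in S_4 correspond to cycle types, i.e. partitions of 4; there are p(4) = 5 of them, so S_4 (order 24) has exactly 5 irreducible complex representations.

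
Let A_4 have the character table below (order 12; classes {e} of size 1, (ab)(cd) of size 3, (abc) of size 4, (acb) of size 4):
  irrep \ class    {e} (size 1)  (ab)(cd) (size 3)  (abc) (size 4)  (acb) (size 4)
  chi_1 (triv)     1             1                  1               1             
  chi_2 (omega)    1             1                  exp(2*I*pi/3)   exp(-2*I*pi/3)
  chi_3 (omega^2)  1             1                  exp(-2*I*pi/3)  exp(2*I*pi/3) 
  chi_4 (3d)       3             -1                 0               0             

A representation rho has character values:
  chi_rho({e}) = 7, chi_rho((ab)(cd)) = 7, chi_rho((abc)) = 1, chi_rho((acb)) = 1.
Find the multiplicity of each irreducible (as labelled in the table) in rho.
Multiplicities: chi_1: 3, chi_2: 2, chi_3: 2, chi_4: 0.

Proof sketch: Use <chi_rho, chi> = (1/|G|) sum_C |C| * chi_rho(C) * conj(chi(C)) with |G| = 12 for each irreducible chi in the table:
  <chi_rho, chi_1> = (1/12)[1*(7)*conj(1) + 3*(7)*conj(1) + 4*(1)*conj(1) + 4*(1)*conj(1)]
      = (1/12)[(7) + (21) + (4) + (4)] = 36/12 = 3
  <chi_rho, chi_2> = (1/12)[1*(7)*conj(1) + 3*(7)*conj(1) + 4*(1)*conj(exp(2*I*pi/3)) + 4*(1)*conj(exp(-2*I*pi/3))]
      = (1/12)[(7) + (21) + (8 + 12*exp(-2*I*pi/3) + 8*exp(2*I*pi/3)) + (8 + 8*exp(-2*I*pi/3) + 12*exp(2*I*pi/3))] = 24/12 = 2
  <chi_rho, chi_3> = (1/12)[1*(7)*conj(1) + 3*(7)*conj(1) + 4*(1)*conj(exp(-2*I*pi/3)) + 4*(1)*conj(exp(2*I*pi/3))]
      = (1/12)[(7) + (21) + (8 + 8*exp(-2*I*pi/3) + 12*exp(2*I*pi/3)) + (8 + 12*exp(-2*I*pi/3) + 8*exp(2*I*pi/3))] = 24/12 = 2
  <chi_rho, chi_4> = (1/12)[1*(7)*conj(3) + 3*(7)*conj(-1) + 4*(1)*conj(0) + 4*(1)*conj(0)]
      = (1/12)[(21) + (-21) + (0) + (0)] = 0/12 = 0
(Exp terms are combined using exp(i*s)*conj(exp(i*t)) = exp(i*(s-t)), and sums of them are collapsed using the identity that for every m > 1 the m distinct m-th roots of unity sum to 0, e.g. 1 + exp(2*I*pi/3) + exp(-2*I*pi/3) = 0.)
Dimension check: dim(rho) = sum (mult * dim) = 3*1 + 2*1 + 2*1 + 0*3 = 7 = chi_rho(e) = 7.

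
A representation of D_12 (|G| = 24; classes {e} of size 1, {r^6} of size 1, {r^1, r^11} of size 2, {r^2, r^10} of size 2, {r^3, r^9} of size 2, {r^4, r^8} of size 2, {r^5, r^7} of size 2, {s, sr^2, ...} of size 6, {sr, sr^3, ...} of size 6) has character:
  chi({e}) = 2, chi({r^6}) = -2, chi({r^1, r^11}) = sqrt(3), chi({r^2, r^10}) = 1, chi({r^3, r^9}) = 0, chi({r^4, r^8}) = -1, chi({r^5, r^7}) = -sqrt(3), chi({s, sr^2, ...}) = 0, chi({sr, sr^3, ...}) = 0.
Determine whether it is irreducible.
Irreducible: <chi, chi> = 1.

<chi, chi> = (1/|G|) sum_C |C| * |chi(C)|^2 = (1/24)[1*|2|^2 + 1*|-2|^2 + 2*|sqrt(3)|^2 + 2*|1|^2 + 2*|0|^2 + 2*|-1|^2 + 2*|-sqrt(3)|^2 + 6*|0|^2 + 6*|0|^2]
  = (1/24)[(4) + (4) + (6) + (2) + (0) + (2) + (6) + (0) + (0)] = 24/24 = 1.
A character is irreducible iff <chi, chi> = 1, so this representation is irreducible.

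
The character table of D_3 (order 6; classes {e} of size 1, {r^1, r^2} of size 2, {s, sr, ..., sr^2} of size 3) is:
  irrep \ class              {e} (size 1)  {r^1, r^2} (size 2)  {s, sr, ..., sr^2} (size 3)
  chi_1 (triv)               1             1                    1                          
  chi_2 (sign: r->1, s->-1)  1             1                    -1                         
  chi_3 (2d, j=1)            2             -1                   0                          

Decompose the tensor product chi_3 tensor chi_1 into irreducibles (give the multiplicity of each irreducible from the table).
chi_3 tensor chi_1 = chi_3 (all other irreducibles have multiplicity 0).

Derivation: The character of a tensor product is the pointwise product (chi_3 * chi_1)(C) = chi_3(C) * chi_1(C):
  {e}: (2)*(1), {r^1, r^2}: (-1)*(1), {s, sr, ..., sr^2}: (0)*(1)
so (chi_3 * chi_1) takes values
  {e} -> 2, {r^1, r^2} -> -1, {s, sr, ..., sr^2} -> 0.
Now take the inner product of this character with each irreducible chi from the table, <chi_3*chi_1, chi> = (1/6) sum_C |C| (chi_3*chi_1)(C) conj(chi(C)):
  <chi_3*chi_1, chi_1> = (1/6)[1*(2)*conj(1) + 2*(-1)*conj(1) + 3*(0)*conj(1)]
      = (1/6)[(2) + (-2) + (0)] = 0/6 = 0
  <chi_3*chi_1, chi_2> = (1/6)[1*(2)*conj(1) + 2*(-1)*conj(1) + 3*(0)*conj(-1)]
      = (1/6)[(2) + (-2) + (0)] = 0/6 = 0
  <chi_3*chi_1, chi_3> = (1/6)[1*(2)*conj(2) + 2*(-1)*conj(-1) + 3*(0)*conj(0)]
      = (1/6)[(4) + (2) + (0)] = 6/6 = 1
Hence the multiplicities are chi_3: 1. Dimension check: dim(chi_3)*dim(chi_1) = 2*1 = 2 and sum (mult * dim) = 1*2 = 2.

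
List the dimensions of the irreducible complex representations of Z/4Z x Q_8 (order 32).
Dimensions: 1, 1, 1, 1, 1, 1, 1, 1, 1, 1, 1, 1, 1, 1, 1, 1, 2, 2, 2, 2

Working: There are 20 irreducibles (= number of conjugacy classes). Their dimensions d_i satisfy sum d_i^2 = |G| = 32: 1 + 1 + 1 + 1 + 1 + 1 + 1 + 1 + 1 + 1 + 1 + 1 + 1 + 1 + 1 + 1 + 4 + 4 + 4 + 4 = 32. (For the product with Z/4Z: each of the 4 1-dim characters of Z/4Z tensors with each irrep of Q_8, giving 4 copies of each Q_8-dimension.)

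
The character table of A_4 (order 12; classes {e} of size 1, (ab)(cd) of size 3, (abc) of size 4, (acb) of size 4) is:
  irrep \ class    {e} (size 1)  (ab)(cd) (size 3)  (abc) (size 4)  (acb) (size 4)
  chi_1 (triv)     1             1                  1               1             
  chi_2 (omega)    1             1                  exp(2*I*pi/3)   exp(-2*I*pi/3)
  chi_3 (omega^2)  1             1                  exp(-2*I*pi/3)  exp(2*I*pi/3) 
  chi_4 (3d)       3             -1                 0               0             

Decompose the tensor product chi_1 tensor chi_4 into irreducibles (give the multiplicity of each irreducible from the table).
chi_1 tensor chi_4 = chi_4 (all other irreducibles have multiplicity 0).

The character of a tensor product is the pointwise product (chi_1 * chi_4)(C) = chi_1(C) * chi_4(C):
  {e}: (1)*(3), (ab)(cd): (1)*(-1), (abc): (1)*(0), (acb): (1)*(0)
so (chi_1 * chi_4) takes values
  {e} -> 3, (ab)(cd) -> -1, (abc) -> 0, (acb) -> 0.
Now take the inner product of this character with each irreducible chi from the table, <chi_1*chi_4, chi> = (1/12) sum_C |C| (chi_1*chi_4)(C) conj(chi(C)):
  <chi_1*chi_4, chi_1> = (1/12)[1*(3)*conj(1) + 3*(-1)*conj(1) + 4*(0)*conj(1) + 4*(0)*conj(1)]
      = (1/12)[(3) + (-3) + (0) + (0)] = 0/12 = 0
  <chi_1*chi_4, chi_2> = (1/12)[1*(3)*conj(1) + 3*(-1)*conj(1) + 4*(0)*conj(exp(2*I*pi/3)) + 4*(0)*conj(exp(-2*I*pi/3))]
      = (1/12)[(3) + (-3) + (0) + (0)] = 0/12 = 0
  <chi_1*chi_4, chi_3> = (1/12)[1*(3)*conj(1) + 3*(-1)*conj(1) + 4*(0)*conj(exp(-2*I*pi/3)) + 4*(0)*conj(exp(2*I*pi/3))]
      = (1/12)[(3) + (-3) + (0) + (0)] = 0/12 = 0
  <chi_1*chi_4, chi_4> = (1/12)[1*(3)*conj(3) + 3*(-1)*conj(-1) + 4*(0)*conj(0) + 4*(0)*conj(0)]
      = (1/12)[(9) + (3) + (0) + (0)] = 12/12 = 1
(Exp terms are combined using exp(i*s)*conj(exp(i*t)) = exp(i*(s-t)), and sums of them are collapsed using the identity that for every m > 1 the m distinct m-th roots of unity sum to 0, e.g. 1 + exp(2*I*pi/3) + exp(-2*I*pi/3) = 0.)
Hence the multiplicities are chi_4: 1. Dimension check: dim(chi_1)*dim(chi_4) = 1*3 = 3 and sum (mult * dim) = 1*3 = 3.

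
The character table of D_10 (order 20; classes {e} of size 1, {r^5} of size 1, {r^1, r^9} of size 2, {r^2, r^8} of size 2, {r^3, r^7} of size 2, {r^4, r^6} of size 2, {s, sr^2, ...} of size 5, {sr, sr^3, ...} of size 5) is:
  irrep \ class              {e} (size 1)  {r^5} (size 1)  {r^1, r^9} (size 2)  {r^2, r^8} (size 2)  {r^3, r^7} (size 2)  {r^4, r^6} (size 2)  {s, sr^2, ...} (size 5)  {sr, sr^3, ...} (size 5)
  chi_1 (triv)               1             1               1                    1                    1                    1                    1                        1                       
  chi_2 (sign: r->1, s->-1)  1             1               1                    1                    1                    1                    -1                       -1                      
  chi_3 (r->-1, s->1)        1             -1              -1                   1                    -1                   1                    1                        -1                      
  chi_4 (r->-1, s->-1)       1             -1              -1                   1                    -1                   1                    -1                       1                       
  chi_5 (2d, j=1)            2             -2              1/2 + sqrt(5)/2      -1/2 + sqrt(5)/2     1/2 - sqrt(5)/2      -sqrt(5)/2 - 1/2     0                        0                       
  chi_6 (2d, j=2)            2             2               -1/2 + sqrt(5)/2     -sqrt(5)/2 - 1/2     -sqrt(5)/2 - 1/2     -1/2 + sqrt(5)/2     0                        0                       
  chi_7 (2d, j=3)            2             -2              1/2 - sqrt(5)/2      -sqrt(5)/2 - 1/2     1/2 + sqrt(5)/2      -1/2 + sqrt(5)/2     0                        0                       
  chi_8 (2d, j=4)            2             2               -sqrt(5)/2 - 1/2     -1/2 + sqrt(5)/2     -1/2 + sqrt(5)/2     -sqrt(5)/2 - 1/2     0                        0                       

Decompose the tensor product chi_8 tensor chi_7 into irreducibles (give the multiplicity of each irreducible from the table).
chi_8 tensor chi_7 = chi_5 + chi_7 (all other irreducibles have multiplicity 0).

Derivation: The character of a tensor product is the pointwise product (chi_8 * chi_7)(C) = chi_8(C) * chi_7(C):
  {e}: (2)*(2), {r^5}: (2)*(-2), {r^1, r^9}: (-sqrt(5)/2 - 1/2)*(1/2 - sqrt(5)/2), {r^2, r^8}: (-1/2 + sqrt(5)/2)*(-sqrt(5)/2 - 1/2), {r^3, r^7}: (-1/2 + sqrt(5)/2)*(1/2 + sqrt(5)/2), {r^4, r^6}: (-sqrt(5)/2 - 1/2)*(-1/2 + sqrt(5)/2), {s, sr^2, ...}: (0)*(0), {sr, sr^3, ...}: (0)*(0)
so (chi_8 * chi_7) takes values
  {e} -> 4, {r^5} -> -4, {r^1, r^9} -> 1, {r^2, r^8} -> -1, {r^3, r^7} -> 1, {r^4, r^6} -> -1, {s, sr^2, ...} -> 0, {sr, sr^3, ...} -> 0.
Now take the inner product of this character with each irreducible chi from the table, <chi_8*chi_7, chi> = (1/20) sum_C |C| (chi_8*chi_7)(C) conj(chi(C)):
  <chi_8*chi_7, chi_1> = (1/20)[1*(4)*conj(1) + 1*(-4)*conj(1) + 2*(1)*conj(1) + 2*(-1)*conj(1) + 2*(1)*conj(1) + 2*(-1)*conj(1) + 5*(0)*conj(1) + 5*(0)*conj(1)]
      = (1/20)[(4) + (-4) + (2) + (-2) + (2) + (-2) + (0) + (0)] = 0/20 = 0
  <chi_8*chi_7, chi_2> = (1/20)[1*(4)*conj(1) + 1*(-4)*conj(1) + 2*(1)*conj(1) + 2*(-1)*conj(1) + 2*(1)*conj(1) + 2*(-1)*conj(1) + 5*(0)*conj(-1) + 5*(0)*conj(-1)]
      = (1/20)[(4) + (-4) + (2) + (-2) + (2) + (-2) + (0) + (0)] = 0/20 = 0
  <chi_8*chi_7, chi_3> = (1/20)[1*(4)*conj(1) + 1*(-4)*conj(-1) + 2*(1)*conj(-1) + 2*(-1)*conj(1) + 2*(1)*conj(-1) + 2*(-1)*conj(1) + 5*(0)*conj(1) + 5*(0)*conj(-1)]
      = (1/20)[(4) + (4) + (-2) + (-2) + (-2) + (-2) + (0) + (0)] = 0/20 = 0
  <chi_8*chi_7, chi_4> = (1/20)[1*(4)*conj(1) + 1*(-4)*conj(-1) + 2*(1)*conj(-1) + 2*(-1)*conj(1) + 2*(1)*conj(-1) + 2*(-1)*conj(1) + 5*(0)*conj(-1) + 5*(0)*conj(1)]
      = (1/20)[(4) + (4) + (-2) + (-2) + (-2) + (-2) + (0) + (0)] = 0/20 = 0
  <chi_8*chi_7, chi_5> = (1/20)[1*(4)*conj(2) + 1*(-4)*conj(-2) + 2*(1)*conj(1/2 + sqrt(5)/2) + 2*(-1)*conj(-1/2 + sqrt(5)/2) + 2*(1)*conj(1/2 - sqrt(5)/2) + 2*(-1)*conj(-sqrt(5)/2 - 1/2) + 5*(0)*conj(0) + 5*(0)*conj(0)]
      = (1/20)[(8) + (8) + (1 + sqrt(5)) + (1 - sqrt(5)) + (1 - sqrt(5)) + (1 + sqrt(5)) + (0) + (0)] = 20/20 = 1
  <chi_8*chi_7, chi_6> = (1/20)[1*(4)*conj(2) + 1*(-4)*conj(2) + 2*(1)*conj(-1/2 + sqrt(5)/2) + 2*(-1)*conj(-sqrt(5)/2 - 1/2) + 2*(1)*conj(-sqrt(5)/2 - 1/2) + 2*(-1)*conj(-1/2 + sqrt(5)/2) + 5*(0)*conj(0) + 5*(0)*conj(0)]
      = (1/20)[(8) + (-8) + (-1 + sqrt(5)) + (1 + sqrt(5)) + (-sqrt(5) - 1) + (1 - sqrt(5)) + (0) + (0)] = 0/20 = 0
  <chi_8*chi_7, chi_7> = (1/20)[1*(4)*conj(2) + 1*(-4)*conj(-2) + 2*(1)*conj(1/2 - sqrt(5)/2) + 2*(-1)*conj(-sqrt(5)/2 - 1/2) + 2*(1)*conj(1/2 + sqrt(5)/2) + 2*(-1)*conj(-1/2 + sqrt(5)/2) + 5*(0)*conj(0) + 5*(0)*conj(0)]
      = (1/20)[(8) + (8) + (1 - sqrt(5)) + (1 + sqrt(5)) + (1 + sqrt(5)) + (1 - sqrt(5)) + (0) + (0)] = 20/20 = 1
  <chi_8*chi_7, chi_8> = (1/20)[1*(4)*conj(2) + 1*(-4)*conj(2) + 2*(1)*conj(-sqrt(5)/2 - 1/2) + 2*(-1)*conj(-1/2 + sqrt(5)/2) + 2*(1)*conj(-1/2 + sqrt(5)/2) + 2*(-1)*conj(-sqrt(5)/2 - 1/2) + 5*(0)*conj(0) + 5*(0)*conj(0)]
      = (1/20)[(8) + (-8) + (-sqrt(5) - 1) + (1 - sqrt(5)) + (-1 + sqrt(5)) + (1 + sqrt(5)) + (0) + (0)] = 0/20 = 0
Hence the multiplicities are chi_5: 1, chi_7: 1. Dimension check: dim(chi_8)*dim(chi_7) = 2*2 = 4 and sum (mult * dim) = 1*2 + 1*2 = 4.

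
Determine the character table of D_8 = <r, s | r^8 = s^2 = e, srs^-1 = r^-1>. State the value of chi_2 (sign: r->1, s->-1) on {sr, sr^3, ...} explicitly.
Conjugacy classes: {e} of size 1, {r^4} of size 1, {r^1, r^7} of size 2, {r^2, r^6} of size 2, {r^3, r^5} of size 2, {s, sr^2, ...} of size 4, {sr, sr^3, ...} of size 4.
Character table:
  irrep \ class              {e} (size 1)  {r^4} (size 1)  {r^1, r^7} (size 2)  {r^2, r^6} (size 2)  {r^3, r^5} (size 2)  {s, sr^2, ...} (size 4)  {sr, sr^3, ...} (size 4)
  chi_1 (triv)               1             1               1                    1                    1                    1                        1                       
  chi_2 (sign: r->1, s->-1)  1             1               1                    1                    1                    -1                       -1                      
  chi_3 (r->-1, s->1)        1             1               -1                   1                    -1                   1                        -1                      
  chi_4 (r->-1, s->-1)       1             1               -1                   1                    -1                   -1                       1                       
  chi_5 (2d, j=1)            2             -2              sqrt(2)              0                    -sqrt(2)             0                        0                       
  chi_6 (2d, j=2)            2             2               0                    -2                   0                    0                        0                       
  chi_7 (2d, j=3)            2             -2              -sqrt(2)             0                    sqrt(2)              0                        0                       

Spot check: chi_2 (sign: r->1, s->-1) on {sr, sr^3, ...} = -1.

Justification: D_8 has order 2*8 = 16 with 7 conjugacy classes, hence 7 irreducibles. Sum of squared dims 1 + 1 + 1 + 1 + 4 + 4 + 4 = 16 = |G|. Linear characters come from the abelianisation; the 2-dimensional irreps have character r^k -> 2*cos(2*pi*j*k/8), reflections -> 0.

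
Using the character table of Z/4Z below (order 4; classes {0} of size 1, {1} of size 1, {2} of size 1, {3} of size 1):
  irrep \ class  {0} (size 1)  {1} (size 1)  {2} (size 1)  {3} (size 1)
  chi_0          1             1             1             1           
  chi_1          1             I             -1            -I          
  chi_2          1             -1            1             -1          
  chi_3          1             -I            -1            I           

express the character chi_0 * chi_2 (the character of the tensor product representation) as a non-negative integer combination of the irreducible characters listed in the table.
chi_0 tensor chi_2 = chi_2 (all other irreducibles have multiplicity 0).

Explanation: The character of a tensor product is the pointwise product (chi_0 * chi_2)(C) = chi_0(C) * chi_2(C):
  {0}: (1)*(1), {1}: (1)*(-1), {2}: (1)*(1), {3}: (1)*(-1)
so (chi_0 * chi_2) takes values
  {0} -> 1, {1} -> -1, {2} -> 1, {3} -> -1.
Now take the inner product of this character with each irreducible chi from the table, <chi_0*chi_2, chi> = (1/4) sum_C |C| (chi_0*chi_2)(C) conj(chi(C)):
  <chi_0*chi_2, chi_0> = (1/4)[1*(1)*conj(1) + 1*(-1)*conj(1) + 1*(1)*conj(1) + 1*(-1)*conj(1)]
      = (1/4)[(1) + (-1) + (1) + (-1)] = 0/4 = 0
  <chi_0*chi_2, chi_1> = (1/4)[1*(1)*conj(1) + 1*(-1)*conj(I) + 1*(1)*conj(-1) + 1*(-1)*conj(-I)]
      = (1/4)[(1) + (I) + (-1) + (-I)] = 0/4 = 0
  <chi_0*chi_2, chi_2> = (1/4)[1*(1)*conj(1) + 1*(-1)*conj(-1) + 1*(1)*conj(1) + 1*(-1)*conj(-1)]
      = (1/4)[(1) + (1) + (1) + (1)] = 4/4 = 1
  <chi_0*chi_2, chi_3> = (1/4)[1*(1)*conj(1) + 1*(-1)*conj(-I) + 1*(1)*conj(-1) + 1*(-1)*conj(I)]
      = (1/4)[(1) + (-I) + (-1) + (I)] = 0/4 = 0
(Exp terms are combined using exp(i*s)*conj(exp(i*t)) = exp(i*(s-t)), and sums of them are collapsed using the identity that for every m > 1 the m distinct m-th roots of unity sum to 0, e.g. 1 + exp(2*I*pi/3) + exp(-2*I*pi/3) = 0.)
Hence the multiplicities are chi_2: 1. Dimension check: dim(chi_0)*dim(chi_2) = 1*1 = 1 and sum (mult * dim) = 1*1 = 1.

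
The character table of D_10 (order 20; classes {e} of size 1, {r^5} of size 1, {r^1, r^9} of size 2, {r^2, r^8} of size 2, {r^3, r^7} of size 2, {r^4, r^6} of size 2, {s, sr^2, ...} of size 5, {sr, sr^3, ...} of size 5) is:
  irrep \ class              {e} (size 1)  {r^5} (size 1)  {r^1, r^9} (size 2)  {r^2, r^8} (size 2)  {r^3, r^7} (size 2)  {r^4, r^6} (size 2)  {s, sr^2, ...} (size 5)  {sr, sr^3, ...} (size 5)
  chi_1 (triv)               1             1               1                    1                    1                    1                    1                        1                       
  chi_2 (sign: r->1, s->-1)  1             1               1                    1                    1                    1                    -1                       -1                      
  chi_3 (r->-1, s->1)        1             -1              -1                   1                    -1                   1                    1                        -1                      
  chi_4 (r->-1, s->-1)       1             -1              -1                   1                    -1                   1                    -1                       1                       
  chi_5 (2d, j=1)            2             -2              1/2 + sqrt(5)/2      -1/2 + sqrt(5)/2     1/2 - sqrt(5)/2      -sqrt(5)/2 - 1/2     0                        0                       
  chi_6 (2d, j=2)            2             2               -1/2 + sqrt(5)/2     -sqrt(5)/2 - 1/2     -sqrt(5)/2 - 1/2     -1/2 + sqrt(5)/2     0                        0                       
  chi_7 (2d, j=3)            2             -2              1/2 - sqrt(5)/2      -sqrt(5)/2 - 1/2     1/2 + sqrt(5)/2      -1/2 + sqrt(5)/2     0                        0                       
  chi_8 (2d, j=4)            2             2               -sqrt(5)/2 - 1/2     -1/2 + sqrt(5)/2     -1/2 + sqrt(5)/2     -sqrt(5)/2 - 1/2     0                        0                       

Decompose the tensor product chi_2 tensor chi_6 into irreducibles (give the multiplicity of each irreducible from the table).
chi_2 tensor chi_6 = chi_6 (all other irreducibles have multiplicity 0).

Solution. The character of a tensor product is the pointwise product (chi_2 * chi_6)(C) = chi_2(C) * chi_6(C):
  {e}: (1)*(2), {r^5}: (1)*(2), {r^1, r^9}: (1)*(-1/2 + sqrt(5)/2), {r^2, r^8}: (1)*(-sqrt(5)/2 - 1/2), {r^3, r^7}: (1)*(-sqrt(5)/2 - 1/2), {r^4, r^6}: (1)*(-1/2 + sqrt(5)/2), {s, sr^2, ...}: (-1)*(0), {sr, sr^3, ...}: (-1)*(0)
so (chi_2 * chi_6) takes values
  {e} -> 2, {r^5} -> 2, {r^1, r^9} -> -1/2 + sqrt(5)/2, {r^2, r^8} -> -sqrt(5)/2 - 1/2, {r^3, r^7} -> -sqrt(5)/2 - 1/2, {r^4, r^6} -> -1/2 + sqrt(5)/2, {s, sr^2, ...} -> 0, {sr, sr^3, ...} -> 0.
Now take the inner product of this character with each irreducible chi from the table, <chi_2*chi_6, chi> = (1/20) sum_C |C| (chi_2*chi_6)(C) conj(chi(C)):
  <chi_2*chi_6, chi_1> = (1/20)[1*(2)*conj(1) + 1*(2)*conj(1) + 2*(-1/2 + sqrt(5)/2)*conj(1) + 2*(-sqrt(5)/2 - 1/2)*conj(1) + 2*(-sqrt(5)/2 - 1/2)*conj(1) + 2*(-1/2 + sqrt(5)/2)*conj(1) + 5*(0)*conj(1) + 5*(0)*conj(1)]
      = (1/20)[(2) + (2) + (-1 + sqrt(5)) + (-sqrt(5) - 1) + (-sqrt(5) - 1) + (-1 + sqrt(5)) + (0) + (0)] = 0/20 = 0
  <chi_2*chi_6, chi_2> = (1/20)[1*(2)*conj(1) + 1*(2)*conj(1) + 2*(-1/2 + sqrt(5)/2)*conj(1) + 2*(-sqrt(5)/2 - 1/2)*conj(1) + 2*(-sqrt(5)/2 - 1/2)*conj(1) + 2*(-1/2 + sqrt(5)/2)*conj(1) + 5*(0)*conj(-1) + 5*(0)*conj(-1)]
      = (1/20)[(2) + (2) + (-1 + sqrt(5)) + (-sqrt(5) - 1) + (-sqrt(5) - 1) + (-1 + sqrt(5)) + (0) + (0)] = 0/20 = 0
  <chi_2*chi_6, chi_3> = (1/20)[1*(2)*conj(1) + 1*(2)*conj(-1) + 2*(-1/2 + sqrt(5)/2)*conj(-1) + 2*(-sqrt(5)/2 - 1/2)*conj(1) + 2*(-sqrt(5)/2 - 1/2)*conj(-1) + 2*(-1/2 + sqrt(5)/2)*conj(1) + 5*(0)*conj(1) + 5*(0)*conj(-1)]
      = (1/20)[(2) + (-2) + (1 - sqrt(5)) + (-sqrt(5) - 1) + (1 + sqrt(5)) + (-1 + sqrt(5)) + (0) + (0)] = 0/20 = 0
  <chi_2*chi_6, chi_4> = (1/20)[1*(2)*conj(1) + 1*(2)*conj(-1) + 2*(-1/2 + sqrt(5)/2)*conj(-1) + 2*(-sqrt(5)/2 - 1/2)*conj(1) + 2*(-sqrt(5)/2 - 1/2)*conj(-1) + 2*(-1/2 + sqrt(5)/2)*conj(1) + 5*(0)*conj(-1) + 5*(0)*conj(1)]
      = (1/20)[(2) + (-2) + (1 - sqrt(5)) + (-sqrt(5) - 1) + (1 + sqrt(5)) + (-1 + sqrt(5)) + (0) + (0)] = 0/20 = 0
  <chi_2*chi_6, chi_5> = (1/20)[1*(2)*conj(2) + 1*(2)*conj(-2) + 2*(-1/2 + sqrt(5)/2)*conj(1/2 + sqrt(5)/2) + 2*(-sqrt(5)/2 - 1/2)*conj(-1/2 + sqrt(5)/2) + 2*(-sqrt(5)/2 - 1/2)*conj(1/2 - sqrt(5)/2) + 2*(-1/2 + sqrt(5)/2)*conj(-sqrt(5)/2 - 1/2) + 5*(0)*conj(0) + 5*(0)*conj(0)]
      = (1/20)[(4) + (-4) + (2) + (-2) + (2) + (-2) + (0) + (0)] = 0/20 = 0
  <chi_2*chi_6, chi_6> = (1/20)[1*(2)*conj(2) + 1*(2)*conj(2) + 2*(-1/2 + sqrt(5)/2)*conj(-1/2 + sqrt(5)/2) + 2*(-sqrt(5)/2 - 1/2)*conj(-sqrt(5)/2 - 1/2) + 2*(-sqrt(5)/2 - 1/2)*conj(-sqrt(5)/2 - 1/2) + 2*(-1/2 + sqrt(5)/2)*conj(-1/2 + sqrt(5)/2) + 5*(0)*conj(0) + 5*(0)*conj(0)]
      = (1/20)[(4) + (4) + (3 - sqrt(5)) + (sqrt(5) + 3) + (sqrt(5) + 3) + (3 - sqrt(5)) + (0) + (0)] = 20/20 = 1
  <chi_2*chi_6, chi_7> = (1/20)[1*(2)*conj(2) + 1*(2)*conj(-2) + 2*(-1/2 + sqrt(5)/2)*conj(1/2 - sqrt(5)/2) + 2*(-sqrt(5)/2 - 1/2)*conj(-sqrt(5)/2 - 1/2) + 2*(-sqrt(5)/2 - 1/2)*conj(1/2 + sqrt(5)/2) + 2*(-1/2 + sqrt(5)/2)*conj(-1/2 + sqrt(5)/2) + 5*(0)*conj(0) + 5*(0)*conj(0)]
      = (1/20)[(4) + (-4) + (-3 + sqrt(5)) + (sqrt(5) + 3) + (-3 - sqrt(5)) + (3 - sqrt(5)) + (0) + (0)] = 0/20 = 0
  <chi_2*chi_6, chi_8> = (1/20)[1*(2)*conj(2) + 1*(2)*conj(2) + 2*(-1/2 + sqrt(5)/2)*conj(-sqrt(5)/2 - 1/2) + 2*(-sqrt(5)/2 - 1/2)*conj(-1/2 + sqrt(5)/2) + 2*(-sqrt(5)/2 - 1/2)*conj(-1/2 + sqrt(5)/2) + 2*(-1/2 + sqrt(5)/2)*conj(-sqrt(5)/2 - 1/2) + 5*(0)*conj(0) + 5*(0)*conj(0)]
      = (1/20)[(4) + (4) + (-2) + (-2) + (-2) + (-2) + (0) + (0)] = 0/20 = 0
Hence the multiplicities are chi_6: 1. Dimension check: dim(chi_2)*dim(chi_6) = 1*2 = 2 and sum (mult * dim) = 1*2 = 2.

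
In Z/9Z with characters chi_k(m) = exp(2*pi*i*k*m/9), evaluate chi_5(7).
chi_5(7) = zeta_9^35 = exp(-2*I*pi/9)

Derivation: chi_5(7) = zeta_9^(5*7) = zeta_9^35. Since zeta_9^9 = 1, this equals zeta_9^8 = exp(2*pi*i*8/9) = exp(-2*I*pi/9).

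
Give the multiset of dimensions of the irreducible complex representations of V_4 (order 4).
Dimensions: 1, 1, 1, 1

Working: There are 4 irreducibles (= number of conjugacy classes). Their dimensions d_i satisfy sum d_i^2 = |G| = 4: 1 + 1 + 1 + 1 = 4.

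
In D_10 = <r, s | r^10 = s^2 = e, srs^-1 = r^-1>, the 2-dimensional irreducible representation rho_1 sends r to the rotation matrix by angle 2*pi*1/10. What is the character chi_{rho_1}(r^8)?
chi_{rho_1}(r^8) = 2*cos(2*pi*1*8/10) = -1/2 + sqrt(5)/2

Proof sketch: rho_1(r^8) is rotation by angle 2*pi*1*8/10, whose trace is 2*cos(2*pi*1*8/10) = -1/2 + sqrt(5)/2.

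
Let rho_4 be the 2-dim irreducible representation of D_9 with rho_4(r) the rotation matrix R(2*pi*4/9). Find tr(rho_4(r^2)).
chi_{rho_4}(r^2) = 2*cos(2*pi*4*2/9) = 2*cos(2*pi/9)

Reasoning: rho_4(r^2) is rotation by angle 2*pi*4*2/9, whose trace is 2*cos(2*pi*4*2/9) = 2*cos(2*pi/9).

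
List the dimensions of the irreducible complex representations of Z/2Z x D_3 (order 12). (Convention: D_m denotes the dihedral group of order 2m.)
Dimensions: 1, 1, 1, 1, 2, 2

Solution. There are 6 irreducibles (= number of conjugacy classes). Their dimensions d_i satisfy sum d_i^2 = |G| = 12: 1 + 1 + 1 + 1 + 4 + 4 = 12. (For the product with Z/2Z: each of the 2 1-dim characters of Z/2Z tensors with each irrep of D_3, giving 2 copies of each D_3-dimension.)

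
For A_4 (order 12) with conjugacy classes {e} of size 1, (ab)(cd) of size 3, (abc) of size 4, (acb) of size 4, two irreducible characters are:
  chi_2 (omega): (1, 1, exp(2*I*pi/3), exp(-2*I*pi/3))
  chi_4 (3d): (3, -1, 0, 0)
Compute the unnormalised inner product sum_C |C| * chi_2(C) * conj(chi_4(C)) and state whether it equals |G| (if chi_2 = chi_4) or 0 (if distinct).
Sum = 0; so <chi_2, chi_4> = 0 (distinct irreducibles are orthogonal).

Explanation: Compute term by term over conjugacy classes (|C| * chi_2(C) * conj(chi_4(C))):
  1*(1)*conj(3) + 3*(1)*conj(-1) + 4*(exp(2*I*pi/3))*conj(0) + 4*(exp(-2*I*pi/3))*conj(0)
  = (3) + (-3) + (0) + (0)
  = 0.
(Exp terms are combined using exp(i*s)*conj(exp(i*t)) = exp(i*(s-t)), and sums of them are collapsed using the identity that for every m > 1 the m distinct m-th roots of unity sum to 0, e.g. 1 + exp(2*I*pi/3) + exp(-2*I*pi/3) = 0.)
Dividing by |G| = 12 gives 0/12 = 0, matching the row-orthogonality relation <chi_2, chi_4> = [chi_2 = chi_4].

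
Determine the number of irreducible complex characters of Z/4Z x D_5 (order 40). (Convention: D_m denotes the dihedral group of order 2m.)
16

Details: The number of irreducible complex representations of a finite group equals its number of conjugacy classes. For a direct product, #classes(G x H) = #classes(G) * #classes(H). Z/4Z has 4 classes (abelian), D_5 has 4 classes, so 4 * 4 = 16, so Z/4Z x D_5 (order 40) has exactly 16 irreducible complex representations.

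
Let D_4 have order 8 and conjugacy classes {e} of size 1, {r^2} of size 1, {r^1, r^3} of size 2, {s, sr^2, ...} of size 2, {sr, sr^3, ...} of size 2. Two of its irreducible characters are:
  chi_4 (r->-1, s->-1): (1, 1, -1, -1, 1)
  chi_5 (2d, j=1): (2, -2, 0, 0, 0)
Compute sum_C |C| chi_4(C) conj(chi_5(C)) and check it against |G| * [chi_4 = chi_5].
Sum = 0; so <chi_4, chi_5> = 0 (distinct irreducibles are orthogonal).

Proof sketch: Compute term by term over conjugacy classes (|C| * chi_4(C) * conj(chi_5(C))):
  1*(1)*conj(2) + 1*(1)*conj(-2) + 2*(-1)*conj(0) + 2*(-1)*conj(0) + 2*(1)*conj(0)
  = (2) + (-2) + (0) + (0) + (0)
  = 0.
Dividing by |G| = 8 gives 0/8 = 0, matching the row-orthogonality relation <chi_4, chi_5> = [chi_4 = chi_5].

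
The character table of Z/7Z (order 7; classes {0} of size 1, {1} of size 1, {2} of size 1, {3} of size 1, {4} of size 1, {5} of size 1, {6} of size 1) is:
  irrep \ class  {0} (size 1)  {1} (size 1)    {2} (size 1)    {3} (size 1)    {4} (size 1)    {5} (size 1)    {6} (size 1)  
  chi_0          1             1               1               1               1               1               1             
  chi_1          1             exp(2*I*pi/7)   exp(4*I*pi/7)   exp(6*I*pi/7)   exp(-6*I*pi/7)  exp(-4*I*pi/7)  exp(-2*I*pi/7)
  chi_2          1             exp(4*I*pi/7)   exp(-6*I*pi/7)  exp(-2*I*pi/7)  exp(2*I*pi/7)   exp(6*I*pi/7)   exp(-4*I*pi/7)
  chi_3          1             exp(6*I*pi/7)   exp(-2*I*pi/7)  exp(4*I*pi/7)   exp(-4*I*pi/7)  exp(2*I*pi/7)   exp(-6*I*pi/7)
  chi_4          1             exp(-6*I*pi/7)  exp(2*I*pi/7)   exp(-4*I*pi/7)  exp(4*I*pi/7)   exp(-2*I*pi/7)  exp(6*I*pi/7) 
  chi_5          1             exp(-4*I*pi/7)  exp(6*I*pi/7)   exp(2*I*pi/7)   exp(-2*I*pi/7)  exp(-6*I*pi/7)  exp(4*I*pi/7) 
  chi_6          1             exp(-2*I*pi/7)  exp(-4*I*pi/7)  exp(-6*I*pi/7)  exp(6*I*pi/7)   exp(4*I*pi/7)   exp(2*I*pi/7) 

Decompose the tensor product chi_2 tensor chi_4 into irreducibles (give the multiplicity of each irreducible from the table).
chi_2 tensor chi_4 = chi_6 (all other irreducibles have multiplicity 0).

Solution. The character of a tensor product is the pointwise product (chi_2 * chi_4)(C) = chi_2(C) * chi_4(C):
  {0}: (1)*(1), {1}: (exp(4*I*pi/7))*(exp(-6*I*pi/7)), {2}: (exp(-6*I*pi/7))*(exp(2*I*pi/7)), {3}: (exp(-2*I*pi/7))*(exp(-4*I*pi/7)), {4}: (exp(2*I*pi/7))*(exp(4*I*pi/7)), {5}: (exp(6*I*pi/7))*(exp(-2*I*pi/7)), {6}: (exp(-4*I*pi/7))*(exp(6*I*pi/7))
so (chi_2 * chi_4) takes values
  {0} -> 1, {1} -> exp(-2*I*pi/7), {2} -> exp(-4*I*pi/7), {3} -> exp(-6*I*pi/7), {4} -> exp(6*I*pi/7), {5} -> exp(4*I*pi/7), {6} -> exp(2*I*pi/7).
Now take the inner product of this character with each irreducible chi from the table, <chi_2*chi_4, chi> = (1/7) sum_C |C| (chi_2*chi_4)(C) conj(chi(C)):
  <chi_2*chi_4, chi_0> = (1/7)[1*(1)*conj(1) + 1*(exp(-2*I*pi/7))*conj(1) + 1*(exp(-4*I*pi/7))*conj(1) + 1*(exp(-6*I*pi/7))*conj(1) + 1*(exp(6*I*pi/7))*conj(1) + 1*(exp(4*I*pi/7))*conj(1) + 1*(exp(2*I*pi/7))*conj(1)]
      = (1/7)[(1) + (exp(-2*I*pi/7)) + (exp(-4*I*pi/7)) + (exp(-6*I*pi/7)) + (exp(6*I*pi/7)) + (exp(4*I*pi/7)) + (exp(2*I*pi/7))] = 0/7 = 0
  <chi_2*chi_4, chi_1> = (1/7)[1*(1)*conj(1) + 1*(exp(-2*I*pi/7))*conj(exp(2*I*pi/7)) + 1*(exp(-4*I*pi/7))*conj(exp(4*I*pi/7)) + 1*(exp(-6*I*pi/7))*conj(exp(6*I*pi/7)) + 1*(exp(6*I*pi/7))*conj(exp(-6*I*pi/7)) + 1*(exp(4*I*pi/7))*conj(exp(-4*I*pi/7)) + 1*(exp(2*I*pi/7))*conj(exp(-2*I*pi/7))]
      = (1/7)[(1) + (exp(-4*I*pi/7)) + (exp(6*I*pi/7)) + (exp(2*I*pi/7)) + (exp(-2*I*pi/7)) + (exp(-6*I*pi/7)) + (exp(4*I*pi/7))] = 0/7 = 0
  <chi_2*chi_4, chi_2> = (1/7)[1*(1)*conj(1) + 1*(exp(-2*I*pi/7))*conj(exp(4*I*pi/7)) + 1*(exp(-4*I*pi/7))*conj(exp(-6*I*pi/7)) + 1*(exp(-6*I*pi/7))*conj(exp(-2*I*pi/7)) + 1*(exp(6*I*pi/7))*conj(exp(2*I*pi/7)) + 1*(exp(4*I*pi/7))*conj(exp(6*I*pi/7)) + 1*(exp(2*I*pi/7))*conj(exp(-4*I*pi/7))]
      = (1/7)[(1) + (exp(-6*I*pi/7)) + (exp(2*I*pi/7)) + (exp(-4*I*pi/7)) + (exp(4*I*pi/7)) + (exp(-2*I*pi/7)) + (exp(6*I*pi/7))] = 0/7 = 0
  <chi_2*chi_4, chi_3> = (1/7)[1*(1)*conj(1) + 1*(exp(-2*I*pi/7))*conj(exp(6*I*pi/7)) + 1*(exp(-4*I*pi/7))*conj(exp(-2*I*pi/7)) + 1*(exp(-6*I*pi/7))*conj(exp(4*I*pi/7)) + 1*(exp(6*I*pi/7))*conj(exp(-4*I*pi/7)) + 1*(exp(4*I*pi/7))*conj(exp(2*I*pi/7)) + 1*(exp(2*I*pi/7))*conj(exp(-6*I*pi/7))]
      = (1/7)[(1) + (exp(6*I*pi/7)) + (exp(-2*I*pi/7)) + (exp(4*I*pi/7)) + (exp(-4*I*pi/7)) + (exp(2*I*pi/7)) + (exp(-6*I*pi/7))] = 0/7 = 0
  <chi_2*chi_4, chi_4> = (1/7)[1*(1)*conj(1) + 1*(exp(-2*I*pi/7))*conj(exp(-6*I*pi/7)) + 1*(exp(-4*I*pi/7))*conj(exp(2*I*pi/7)) + 1*(exp(-6*I*pi/7))*conj(exp(-4*I*pi/7)) + 1*(exp(6*I*pi/7))*conj(exp(4*I*pi/7)) + 1*(exp(4*I*pi/7))*conj(exp(-2*I*pi/7)) + 1*(exp(2*I*pi/7))*conj(exp(6*I*pi/7))]
      = (1/7)[(1) + (exp(4*I*pi/7)) + (exp(-6*I*pi/7)) + (exp(-2*I*pi/7)) + (exp(2*I*pi/7)) + (exp(6*I*pi/7)) + (exp(-4*I*pi/7))] = 0/7 = 0
  <chi_2*chi_4, chi_5> = (1/7)[1*(1)*conj(1) + 1*(exp(-2*I*pi/7))*conj(exp(-4*I*pi/7)) + 1*(exp(-4*I*pi/7))*conj(exp(6*I*pi/7)) + 1*(exp(-6*I*pi/7))*conj(exp(2*I*pi/7)) + 1*(exp(6*I*pi/7))*conj(exp(-2*I*pi/7)) + 1*(exp(4*I*pi/7))*conj(exp(-6*I*pi/7)) + 1*(exp(2*I*pi/7))*conj(exp(4*I*pi/7))]
      = (1/7)[(1) + (exp(2*I*pi/7)) + (exp(4*I*pi/7)) + (exp(6*I*pi/7)) + (exp(-6*I*pi/7)) + (exp(-4*I*pi/7)) + (exp(-2*I*pi/7))] = 0/7 = 0
  <chi_2*chi_4, chi_6> = (1/7)[1*(1)*conj(1) + 1*(exp(-2*I*pi/7))*conj(exp(-2*I*pi/7)) + 1*(exp(-4*I*pi/7))*conj(exp(-4*I*pi/7)) + 1*(exp(-6*I*pi/7))*conj(exp(-6*I*pi/7)) + 1*(exp(6*I*pi/7))*conj(exp(6*I*pi/7)) + 1*(exp(4*I*pi/7))*conj(exp(4*I*pi/7)) + 1*(exp(2*I*pi/7))*conj(exp(2*I*pi/7))]
      = (1/7)[(1) + (1) + (1) + (1) + (1) + (1) + (1)] = 7/7 = 1
(Exp terms are combined using exp(i*s)*conj(exp(i*t)) = exp(i*(s-t)), and sums of them are collapsed using the identity that for every m > 1 the m distinct m-th roots of unity sum to 0, e.g. 1 + exp(2*I*pi/3) + exp(-2*I*pi/3) = 0.)
Hence the multiplicities are chi_6: 1. Dimension check: dim(chi_2)*dim(chi_4) = 1*1 = 1 and sum (mult * dim) = 1*1 = 1.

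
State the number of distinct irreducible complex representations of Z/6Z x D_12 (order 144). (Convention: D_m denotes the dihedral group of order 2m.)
54

The number of irreducible complex representations of a finite group equals its number of conjugacy classes. For a direct product, #classes(G x H) = #classes(G) * #classes(H). Z/6Z has 6 classes (abelian), D_12 has 9 classes, so 6 * 9 = 54, so Z/6Z x D_12 (order 144) has exactly 54 irreducible complex representations.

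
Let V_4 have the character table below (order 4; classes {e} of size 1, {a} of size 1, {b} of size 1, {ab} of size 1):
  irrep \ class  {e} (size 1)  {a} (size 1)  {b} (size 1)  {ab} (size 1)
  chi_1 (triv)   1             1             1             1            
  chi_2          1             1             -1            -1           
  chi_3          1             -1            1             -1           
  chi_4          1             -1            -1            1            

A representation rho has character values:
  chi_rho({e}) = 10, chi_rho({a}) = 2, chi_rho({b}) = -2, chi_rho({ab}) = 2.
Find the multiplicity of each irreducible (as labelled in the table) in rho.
Multiplicities: chi_1: 3, chi_2: 3, chi_3: 1, chi_4: 3.

Justification: Use <chi_rho, chi> = (1/|G|) sum_C |C| * chi_rho(C) * conj(chi(C)) with |G| = 4 for each irreducible chi in the table:
  <chi_rho, chi_1> = (1/4)[1*(10)*conj(1) + 1*(2)*conj(1) + 1*(-2)*conj(1) + 1*(2)*conj(1)]
      = (1/4)[(10) + (2) + (-2) + (2)] = 12/4 = 3
  <chi_rho, chi_2> = (1/4)[1*(10)*conj(1) + 1*(2)*conj(1) + 1*(-2)*conj(-1) + 1*(2)*conj(-1)]
      = (1/4)[(10) + (2) + (2) + (-2)] = 12/4 = 3
  <chi_rho, chi_3> = (1/4)[1*(10)*conj(1) + 1*(2)*conj(-1) + 1*(-2)*conj(1) + 1*(2)*conj(-1)]
      = (1/4)[(10) + (-2) + (-2) + (-2)] = 4/4 = 1
  <chi_rho, chi_4> = (1/4)[1*(10)*conj(1) + 1*(2)*conj(-1) + 1*(-2)*conj(-1) + 1*(2)*conj(1)]
      = (1/4)[(10) + (-2) + (2) + (2)] = 12/4 = 3
Dimension check: dim(rho) = sum (mult * dim) = 3*1 + 3*1 + 1*1 + 3*1 = 10 = chi_rho(e) = 10.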